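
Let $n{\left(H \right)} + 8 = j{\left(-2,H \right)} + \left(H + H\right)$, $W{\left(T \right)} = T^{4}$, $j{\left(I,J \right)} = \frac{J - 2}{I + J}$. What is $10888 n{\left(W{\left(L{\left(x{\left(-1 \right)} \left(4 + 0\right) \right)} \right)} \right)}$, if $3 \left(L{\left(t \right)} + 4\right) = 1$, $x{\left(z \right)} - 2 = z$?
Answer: $\frac{312648920}{81} \approx 3.8599 \cdot 10^{6}$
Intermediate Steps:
$x{\left(z \right)} = 2 + z$
$L{\left(t \right)} = - \frac{11}{3}$ ($L{\left(t \right)} = -4 + \frac{1}{3} \cdot 1 = -4 + \frac{1}{3} = - \frac{11}{3}$)
$j{\left(I,J \right)} = \frac{-2 + J}{I + J}$
$n{\left(H \right)} = -7 + 2 H$ ($n{\left(H \right)} = -8 + \left(\frac{-2 + H}{-2 + H} + \left(H + H\right)\right) = -8 + \left(1 + 2 H\right) = -7 + 2 H$)
$10888 n{\left(W{\left(L{\left(x{\left(-1 \right)} \left(4 + 0\right) \right)} \right)} \right)} = 10888 \left(-7 + 2 \left(- \frac{11}{3}\right)^{4}\right) = 10888 \left(-7 + 2 \cdot \frac{14641}{81}\right) = 10888 \left(-7 + \frac{29282}{81}\right) = 10888 \cdot \frac{28715}{81} = \frac{312648920}{81}$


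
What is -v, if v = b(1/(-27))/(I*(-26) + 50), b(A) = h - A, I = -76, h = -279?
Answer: 3766/27351 ≈ 0.13769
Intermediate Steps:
b(A) = -279 - A
v = -3766/27351 (v = (-279 - 1/(-27))/(-76*(-26) + 50) = (-279 - 1*(-1/27))/(1976 + 50) = (-279 + 1/27)/2026 = -7532/27*1/2026 = -3766/27351 ≈ -0.13769)
-v = -1*(-3766/27351) = 3766/27351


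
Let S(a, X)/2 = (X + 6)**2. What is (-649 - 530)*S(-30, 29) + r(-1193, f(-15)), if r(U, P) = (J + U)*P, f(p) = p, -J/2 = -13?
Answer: -2871045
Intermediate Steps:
J = 26 (J = -2*(-13) = 26)
S(a, X) = 2*(6 + X)**2 (S(a, X) = 2*(X + 6)**2 = 2*(6 + X)**2)
r(U, P) = P*(26 + U) (r(U, P) = (26 + U)*P = P*(26 + U))
(-649 - 530)*S(-30, 29) + r(-1193, f(-15)) = (-649 - 530)*(2*(6 + 29)**2) - 15*(26 - 1193) = -2358*35**2 - 15*(-1167) = -2358*1225 + 17505 = -1179*2450 + 17505 = -2888550 + 17505 = -2871045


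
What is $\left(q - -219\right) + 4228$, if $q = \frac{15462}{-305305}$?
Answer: $\frac{1357675873}{305305} \approx 4447.0$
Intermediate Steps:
$q = - \frac{15462}{305305}$ ($q = 15462 \left(- \frac{1}{305305}\right) = - \frac{15462}{305305} \approx -0.050644$)
$\left(q - -219\right) + 4228 = \left(- \frac{15462}{305305} - -219\right) + 4228 = \left(- \frac{15462}{305305} + \left(-113 + 332\right)\right) + 4228 = \left(- \frac{15462}{305305} + 219\right) + 4228 = \frac{66846333}{305305} + 4228 = \frac{1357675873}{305305}$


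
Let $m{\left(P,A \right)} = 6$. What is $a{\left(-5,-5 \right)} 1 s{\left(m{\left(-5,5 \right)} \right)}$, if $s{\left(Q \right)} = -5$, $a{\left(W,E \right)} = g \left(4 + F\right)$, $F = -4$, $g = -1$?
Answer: $0$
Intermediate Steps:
$a{\left(W,E \right)} = 0$ ($a{\left(W,E \right)} = - (4 - 4) = \left(-1\right) 0 = 0$)
$a{\left(-5,-5 \right)} 1 s{\left(m{\left(-5,5 \right)} \right)} = 0 \cdot 1 \left(-5\right) = 0 \left(-5\right) = 0$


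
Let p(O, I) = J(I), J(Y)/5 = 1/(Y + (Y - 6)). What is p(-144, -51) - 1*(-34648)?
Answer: 3741979/108 ≈ 34648.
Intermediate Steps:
J(Y) = 5/(-6 + 2*Y) (J(Y) = 5/(Y + (Y - 6)) = 5/(Y + (-6 + Y)) = 5/(-6 + 2*Y))
p(O, I) = 5/(2*(-3 + I))
p(-144, -51) - 1*(-34648) = 5/(2*(-3 - 51)) - 1*(-34648) = (5/2)/(-54) + 34648 = (5/2)*(-1/54) + 34648 = -5/108 + 34648 = 3741979/108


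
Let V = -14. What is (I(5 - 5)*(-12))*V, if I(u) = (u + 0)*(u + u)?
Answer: 0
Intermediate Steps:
I(u) = 2*u**2 (I(u) = u*(2*u) = 2*u**2)
(I(5 - 5)*(-12))*V = ((2*(5 - 5)**2)*(-12))*(-14) = ((2*0**2)*(-12))*(-14) = ((2*0)*(-12))*(-14) = (0*(-12))*(-14) = 0*(-14) = 0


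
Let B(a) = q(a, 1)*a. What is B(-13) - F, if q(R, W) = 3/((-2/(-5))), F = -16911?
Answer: 33627/2 ≈ 16814.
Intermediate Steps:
q(R, W) = 15/2 (q(R, W) = 3/((-2*(-1/5))) = 3/(2/5) = 3*(5/2) = 15/2)
B(a) = 15*a/2
B(-13) - F = (15/2)*(-13) - 1*(-16911) = -195/2 + 16911 = 33627/2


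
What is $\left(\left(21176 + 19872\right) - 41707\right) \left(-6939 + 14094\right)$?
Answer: $-4715145$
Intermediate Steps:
$\left(\left(21176 + 19872\right) - 41707\right) \left(-6939 + 14094\right) = \left(41048 - 41707\right) 7155 = \left(-659\right) 7155 = -4715145$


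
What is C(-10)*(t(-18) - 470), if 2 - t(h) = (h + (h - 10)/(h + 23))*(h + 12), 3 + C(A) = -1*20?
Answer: 70104/5 ≈ 14021.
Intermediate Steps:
C(A) = -23 (C(A) = -3 - 1*20 = -3 - 20 = -23)
t(h) = 2 - (12 + h)*(h + (-10 + h)/(23 + h)) (t(h) = 2 - (h + (h - 10)/(h + 23))*(h + 12) = 2 - (h + (-10 + h)/(23 + h))*(12 + h) = 2 - (12 + h)*(h + (-10 + h)/(23 + h)))
C(-10)*(t(-18) - 470) = -23*((166 - 1*(-18)³ - 276*(-18) - 36*(-18)²)/(23 - 18) - 470) = -23*((166 - 1*(-5832) + 4968 - 36*324)/5 - 470) = -23*((166 + 5832 + 4968 - 11664)/5 - 470) = -23*((⅕)*(-698) - 470) = -23*(-698/5 - 470) = -23*(-3048/5) = 70104/5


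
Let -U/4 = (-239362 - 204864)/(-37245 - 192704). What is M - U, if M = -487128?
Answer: -112012819568/229949 ≈ -4.8712e+5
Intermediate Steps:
U = -1776904/229949 (U = -4*(-239362 - 204864)/(-37245 - 192704) = -(-1776904)/(-229949) = -(-1776904)*(-1)/229949 = -4*444226/229949 = -1776904/229949 ≈ -7.7274)
M - U = -487128 - 1*(-1776904/229949) = -487128 + 1776904/229949 = -112012819568/229949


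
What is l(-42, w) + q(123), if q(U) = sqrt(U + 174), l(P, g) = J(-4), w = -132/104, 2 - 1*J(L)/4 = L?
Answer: 24 + 3*sqrt(33) ≈ 41.234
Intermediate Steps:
J(L) = 8 - 4*L
w = -33/26 (w = -132*1/104 = -33/26 ≈ -1.2692)
l(P, g) = 24 (l(P, g) = 8 - 4*(-4) = 8 + 16 = 24)
q(U) = sqrt(174 + U)
l(-42, w) + q(123) = 24 + sqrt(174 + 123) = 24 + sqrt(297) = 24 + 3*sqrt(33)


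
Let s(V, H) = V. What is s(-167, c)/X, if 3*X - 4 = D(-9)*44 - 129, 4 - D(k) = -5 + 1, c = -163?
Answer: -501/227 ≈ -2.2070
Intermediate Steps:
D(k) = 8 (D(k) = 4 - (-5 + 1) = 4 - 1*(-4) = 4 + 4 = 8)
X = 227/3 (X = 4/3 + (8*44 - 129)/3 = 4/3 + (352 - 129)/3 = 4/3 + (⅓)*223 = 4/3 + 223/3 = 227/3 ≈ 75.667)
s(-167, c)/X = -167/227/3 = -167*3/227 = -501/227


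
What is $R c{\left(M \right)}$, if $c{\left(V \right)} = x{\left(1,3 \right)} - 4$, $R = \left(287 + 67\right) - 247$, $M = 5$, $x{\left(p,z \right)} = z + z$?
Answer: $214$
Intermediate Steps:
$x{\left(p,z \right)} = 2 z$
$R = 107$ ($R = 354 - 247 = 107$)
$c{\left(V \right)} = 2$ ($c{\left(V \right)} = 2 \cdot 3 - 4 = 6 - 4 = 2$)
$R c{\left(M \right)} = 107 \cdot 2 = 214$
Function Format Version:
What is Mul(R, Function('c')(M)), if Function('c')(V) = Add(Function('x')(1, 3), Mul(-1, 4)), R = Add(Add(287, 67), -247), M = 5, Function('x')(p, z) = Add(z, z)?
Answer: 214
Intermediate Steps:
Function('x')(p, z) = Mul(2, z)
R = 107 (R = Add(354, -247) = 107)
Function('c')(V) = 2 (Function('c')(V) = Add(Mul(2, 3), Mul(-1, 4)) = Add(6, -4) = 2)
Mul(R, Function('c')(M)) = Mul(107, 2) = 214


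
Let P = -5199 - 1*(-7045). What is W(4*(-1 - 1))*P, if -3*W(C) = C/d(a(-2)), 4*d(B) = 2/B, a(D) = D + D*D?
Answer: 59072/3 ≈ 19691.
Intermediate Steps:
a(D) = D + D²
d(B) = 1/(2*B) (d(B) = (2/B)/4 = 1/(2*B))
W(C) = -4*C/3 (W(C) = -C/(3*(1/(2*((-2*(1 - 2)))))) = -C/(3*(1/(2*((-2*(-1)))))) = -C/(3*((½)/2)) = -C/(3*((½)*(½))) = -C/(3*¼) = -C*4/3 = -4*C/3)
P = 1846 (P = -5199 + 7045 = 1846)
W(4*(-1 - 1))*P = -16*(-1 - 1)/3*1846 = -16*(-2)/3*1846 = -4/3*(-8)*1846 = (32/3)*1846 = 59072/3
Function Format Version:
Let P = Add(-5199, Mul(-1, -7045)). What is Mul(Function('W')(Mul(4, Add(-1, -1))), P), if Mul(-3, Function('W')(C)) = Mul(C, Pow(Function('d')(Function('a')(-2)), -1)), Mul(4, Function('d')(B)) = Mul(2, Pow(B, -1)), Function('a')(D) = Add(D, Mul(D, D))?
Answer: Rational(59072, 3) ≈ 19691.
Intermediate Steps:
Function('a')(D) = Add(D, Pow(D, 2))
Function('d')(B) = Mul(Rational(1, 2), Pow(B, -1)) (Function('d')(B) = Mul(Rational(1, 4), Mul(2, Pow(B, -1))) = Mul(Rational(1, 2), Pow(B, -1)))
Function('W')(C) = Mul(Rational(-4, 3), C) (Function('W')(C) = Mul(Rational(-1, 3), Mul(C, Pow(Mul(Rational(1, 2), Pow(Mul(-2, Add(1, -2)), -1)), -1))) = Mul(Rational(-1, 3), Mul(C, Pow(Mul(Rational(1, 2), Pow(Mul(-2, -1), -1)), -1))) = Mul(Rational(-1, 3), Mul(C, Pow(Mul(Rational(1, 2), Pow(2, -1)), -1))) = Mul(Rational(-1, 3), Mul(C, Pow(Mul(Rational(1, 2), Rational(1, 2)), -1))) = Mul(Rational(-1, 3), Mul(C, Pow(Rational(1, 4), -1))) = Mul(Rational(-1, 3), Mul(C, 4)) = Mul(Rational(-1, 3), Mul(4, C)) = Mul(Rational(-4, 3), C))
P = 1846 (P = Add(-5199, 7045) = 1846)
Mul(Function('W')(Mul(4, Add(-1, -1))), P) = Mul(Mul(Rational(-4, 3), Mul(4, Add(-1, -1))), 1846) = Mul(Mul(Rational(-4, 3), Mul(4, -2)), 1846) = Mul(Mul(Rational(-4, 3), -8), 1846) = Mul(Rational(32, 3), 1846) = Rational(59072, 3)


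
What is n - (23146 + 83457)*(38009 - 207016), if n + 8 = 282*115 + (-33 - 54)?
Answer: 18016685556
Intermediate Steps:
n = 32335 (n = -8 + (282*115 + (-33 - 54)) = -8 + (32430 - 87) = -8 + 32343 = 32335)
n - (23146 + 83457)*(38009 - 207016) = 32335 - (23146 + 83457)*(38009 - 207016) = 32335 - 106603*(-169007) = 32335 - 1*(-18016653221) = 32335 + 18016653221 = 18016685556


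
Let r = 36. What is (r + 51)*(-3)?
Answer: -261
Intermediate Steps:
(r + 51)*(-3) = (36 + 51)*(-3) = 87*(-3) = -261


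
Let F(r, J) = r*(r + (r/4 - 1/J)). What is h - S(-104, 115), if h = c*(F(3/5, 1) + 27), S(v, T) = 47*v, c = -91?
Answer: 48893/20 ≈ 2444.6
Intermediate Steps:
F(r, J) = r*(-1/J + 5*r/4) (F(r, J) = r*(r + (r*(¼) - 1/J)) = r*(r + (r/4 - 1/J)) = r*(r + (-1/J + r/4)) = r*(-1/J + 5*r/4))
h = -48867/20 (h = -91*((5*(3/5)²/4 - 1*3/5/1) + 27) = -91*((5*(3*(⅕))²/4 - 1*3*(⅕)*1) + 27) = -91*((5*(⅗)²/4 - 1*⅗*1) + 27) = -91*(((5/4)*(9/25) - ⅗) + 27) = -91*((9/20 - ⅗) + 27) = -91*(-3/20 + 27) = -91*537/20 = -48867/20 ≈ -2443.4)
h - S(-104, 115) = -48867/20 - 47*(-104) = -48867/20 - 1*(-4888) = -48867/20 + 4888 = 48893/20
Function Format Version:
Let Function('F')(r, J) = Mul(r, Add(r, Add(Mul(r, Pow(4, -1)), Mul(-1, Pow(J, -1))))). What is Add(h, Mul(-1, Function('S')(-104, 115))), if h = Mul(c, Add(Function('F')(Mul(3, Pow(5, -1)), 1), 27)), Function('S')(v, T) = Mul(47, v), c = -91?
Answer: Rational(48893, 20) ≈ 2444.6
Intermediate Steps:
Function('F')(r, J) = Mul(r, Add(Mul(-1, Pow(J, -1)), Mul(Rational(5, 4), r))) (Function('F')(r, J) = Mul(r, Add(r, Add(Mul(r, Rational(1, 4)), Mul(-1, Pow(J, -1))))) = Mul(r, Add(r, Add(Mul(Rational(1, 4), r), Mul(-1, Pow(J, -1))))) = Mul(r, Add(r, Add(Mul(-1, Pow(J, -1)), Mul(Rational(1, 4), r)))) = Mul(r, Add(Mul(-1, Pow(J, -1)), Mul(Rational(5, 4), r))))
h = Rational(-48867, 20) (h = Mul(-91, Add(Add(Mul(Rational(5, 4), Pow(Mul(3, Pow(5, -1)), 2)), Mul(-1, Mul(3, Pow(5, -1)), Pow(1, -1))), 27)) = Mul(-91, Add(Add(Mul(Rational(5, 4), Pow(Mul(3, Rational(1, 5)), 2)), Mul(-1, Mul(3, Rational(1, 5)), 1)), 27)) = Mul(-91, Add(Add(Mul(Rational(5, 4), Pow(Rational(3, 5), 2)), Mul(-1, Rational(3, 5), 1)), 27)) = Mul(-91, Add(Add(Mul(Rational(5, 4), Rational(9, 25)), Rational(-3, 5)), 27)) = Mul(-91, Add(Add(Rational(9, 20), Rational(-3, 5)), 27)) = Mul(-91, Add(Rational(-3, 20), 27)) = Mul(-91, Rational(537, 20)) = Rational(-48867, 20) ≈ -2443.4)
Add(h, Mul(-1, Function('S')(-104, 115))) = Add(Rational(-48867, 20), Mul(-1, Mul(47, -104))) = Add(Rational(-48867, 20), Mul(-1, -4888)) = Add(Rational(-48867, 20), 4888) = Rational(48893, 20)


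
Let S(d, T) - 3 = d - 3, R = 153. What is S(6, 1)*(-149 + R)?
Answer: 24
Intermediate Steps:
S(d, T) = d (S(d, T) = 3 + (d - 3) = 3 + (-3 + d) = d)
S(6, 1)*(-149 + R) = 6*(-149 + 153) = 6*4 = 24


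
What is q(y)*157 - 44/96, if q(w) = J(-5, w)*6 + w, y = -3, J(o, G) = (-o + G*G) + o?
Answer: 192157/24 ≈ 8006.5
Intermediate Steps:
J(o, G) = G² (J(o, G) = (-o + G²) + o = (G² - o) + o = G²)
q(w) = w + 6*w² (q(w) = w²*6 + w = 6*w² + w = w + 6*w²)
q(y)*157 - 44/96 = -3*(1 + 6*(-3))*157 - 44/96 = -3*(1 - 18)*157 - 44*1/96 = -3*(-17)*157 - 11/24 = 51*157 - 11/24 = 8007 - 11/24 = 192157/24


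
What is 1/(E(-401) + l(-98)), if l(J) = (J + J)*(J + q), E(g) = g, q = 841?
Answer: -1/146029 ≈ -6.8480e-6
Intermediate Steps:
l(J) = 2*J*(841 + J) (l(J) = (J + J)*(J + 841) = (2*J)*(841 + J) = 2*J*(841 + J))
1/(E(-401) + l(-98)) = 1/(-401 + 2*(-98)*(841 - 98)) = 1/(-401 + 2*(-98)*743) = 1/(-401 - 145628) = 1/(-146029) = -1/146029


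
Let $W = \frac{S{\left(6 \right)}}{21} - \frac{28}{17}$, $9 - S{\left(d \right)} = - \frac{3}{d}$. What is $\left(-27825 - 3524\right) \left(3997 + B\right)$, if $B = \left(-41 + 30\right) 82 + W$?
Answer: $- \frac{69249219973}{714} \approx -9.6988 \cdot 10^{7}$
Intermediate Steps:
$S{\left(d \right)} = 9 + \frac{3}{d}$ ($S{\left(d \right)} = 9 - - \frac{3}{d} = 9 + \frac{3}{d}$)
$W = - \frac{853}{714}$ ($W = \frac{9 + \frac{3}{6}}{21} - \frac{28}{17} = \left(9 + 3 \cdot \frac{1}{6}\right) \frac{1}{21} - \frac{28}{17} = \left(9 + \frac{1}{2}\right) \frac{1}{21} - \frac{28}{17} = \frac{19}{2} \cdot \frac{1}{21} - \frac{28}{17} = \frac{19}{42} - \frac{28}{17} = - \frac{853}{714} \approx -1.1947$)
$B = - \frac{644881}{714}$ ($B = \left(-41 + 30\right) 82 - \frac{853}{714} = \left(-11\right) 82 - \frac{853}{714} = -902 - \frac{853}{714} = - \frac{644881}{714} \approx -903.19$)
$\left(-27825 - 3524\right) \left(3997 + B\right) = \left(-27825 - 3524\right) \left(3997 - \frac{644881}{714}\right) = \left(-31349\right) \frac{2208977}{714} = - \frac{69249219973}{714}$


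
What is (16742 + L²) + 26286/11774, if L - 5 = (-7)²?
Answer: 115739789/5887 ≈ 19660.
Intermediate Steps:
L = 54 (L = 5 + (-7)² = 5 + 49 = 54)
(16742 + L²) + 26286/11774 = (16742 + 54²) + 26286/11774 = (16742 + 2916) + 26286*(1/11774) = 19658 + 13143/5887 = 115739789/5887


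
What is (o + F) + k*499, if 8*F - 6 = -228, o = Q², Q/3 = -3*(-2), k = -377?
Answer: -751307/4 ≈ -1.8783e+5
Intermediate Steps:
Q = 18 (Q = 3*(-3*(-2)) = 3*6 = 18)
o = 324 (o = 18² = 324)
F = -111/4 (F = ¾ + (⅛)*(-228) = ¾ - 57/2 = -111/4 ≈ -27.750)
(o + F) + k*499 = (324 - 111/4) - 377*499 = 1185/4 - 188123 = -751307/4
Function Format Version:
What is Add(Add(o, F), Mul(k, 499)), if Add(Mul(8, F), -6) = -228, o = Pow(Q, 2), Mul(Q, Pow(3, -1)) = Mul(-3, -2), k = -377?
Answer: Rational(-751307, 4) ≈ -1.8783e+5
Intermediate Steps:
Q = 18 (Q = Mul(3, Mul(-3, -2)) = Mul(3, 6) = 18)
o = 324 (o = Pow(18, 2) = 324)
F = Rational(-111, 4) (F = Add(Rational(3, 4), Mul(Rational(1, 8), -228)) = Add(Rational(3, 4), Rational(-57, 2)) = Rational(-111, 4) ≈ -27.750)
Add(Add(o, F), Mul(k, 499)) = Add(Add(324, Rational(-111, 4)), Mul(-377, 499)) = Add(Rational(1185, 4), -188123) = Rational(-751307, 4)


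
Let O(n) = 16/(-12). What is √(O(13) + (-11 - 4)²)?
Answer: √2013/3 ≈ 14.955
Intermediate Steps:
O(n) = -4/3 (O(n) = 16*(-1/12) = -4/3)
√(O(13) + (-11 - 4)²) = √(-4/3 + (-11 - 4)²) = √(-4/3 + (-15)²) = √(-4/3 + 225) = √(671/3) = √2013/3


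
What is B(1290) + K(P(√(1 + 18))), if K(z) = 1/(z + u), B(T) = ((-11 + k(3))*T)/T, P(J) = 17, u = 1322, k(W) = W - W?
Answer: -14728/1339 ≈ -10.999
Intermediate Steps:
k(W) = 0
B(T) = -11 (B(T) = ((-11 + 0)*T)/T = (-11*T)/T = -11)
K(z) = 1/(1322 + z) (K(z) = 1/(z + 1322) = 1/(1322 + z))
B(1290) + K(P(√(1 + 18))) = -11 + 1/(1322 + 17) = -11 + 1/1339 = -14728/1339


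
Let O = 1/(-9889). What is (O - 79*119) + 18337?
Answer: 88368103/9889 ≈ 8936.0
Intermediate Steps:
O = -1/9889 ≈ -0.00010112
(O - 79*119) + 18337 = (-1/9889 - 79*119) + 18337 = (-1/9889 - 9401) + 18337 = -92966490/9889 + 18337 = 88368103/9889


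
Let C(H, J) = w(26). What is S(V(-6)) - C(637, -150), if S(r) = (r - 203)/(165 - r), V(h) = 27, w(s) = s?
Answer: -1882/69 ≈ -27.275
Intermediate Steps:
C(H, J) = 26
S(r) = (-203 + r)/(165 - r)
S(V(-6)) - C(637, -150) = (203 - 1*27)/(-165 + 27) - 1*26 = (203 - 27)/(-138) - 26 = -1/138*176 - 26 = -88/69 - 26 = -1882/69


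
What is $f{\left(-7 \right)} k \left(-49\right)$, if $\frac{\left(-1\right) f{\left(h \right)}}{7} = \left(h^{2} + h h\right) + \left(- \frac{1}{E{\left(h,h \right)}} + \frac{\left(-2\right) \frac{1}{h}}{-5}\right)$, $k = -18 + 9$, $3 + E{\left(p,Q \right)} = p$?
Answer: $- \frac{3026583}{10} \approx -3.0266 \cdot 10^{5}$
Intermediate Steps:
$E{\left(p,Q \right)} = -3 + p$
$k = -9$
$f{\left(h \right)} = - 14 h^{2} + \frac{7}{-3 + h} - \frac{14}{5 h}$ ($f{\left(h \right)} = - 7 \left(\left(h^{2} + h h\right) + \left(- \frac{1}{-3 + h} + \frac{\left(-2\right) \frac{1}{h}}{-5}\right)\right) = - 7 \left(\left(h^{2} + h^{2}\right) + \left(- \frac{1}{-3 + h} + - \frac{2}{h} \left(- \frac{1}{5}\right)\right)\right) = - 7 \left(2 h^{2} - \left(\frac{1}{-3 + h} - \frac{2}{5 h}\right)\right) = - 7 \left(- \frac{1}{-3 + h} + 2 h^{2} + \frac{2}{5 h}\right) = - 14 h^{2} + \frac{7}{-3 + h} - \frac{14}{5 h}$)
$f{\left(-7 \right)} k \left(-49\right) = \frac{7 \left(6 + 3 \left(-7\right) + 10 \left(-7\right)^{3} \left(3 - -7\right)\right)}{5 \left(-7\right) \left(-3 - 7\right)} \left(-9\right) \left(-49\right) = \frac{7}{5} \left(- \frac{1}{7}\right) \frac{1}{-10} \left(6 - 21 + 10 \left(-343\right) \left(3 + 7\right)\right) \left(-9\right) \left(-49\right) = \frac{7}{5} \left(- \frac{1}{7}\right) \left(- \frac{1}{10}\right) \left(6 - 21 + 10 \left(-343\right) 10\right) \left(-9\right) \left(-49\right) = \frac{7}{5} \left(- \frac{1}{7}\right) \left(- \frac{1}{10}\right) \left(6 - 21 - 34300\right) \left(-9\right) \left(-49\right) = \frac{7}{5} \left(- \frac{1}{7}\right) \left(- \frac{1}{10}\right) \left(-34315\right) \left(-9\right) \left(-49\right) = \left(- \frac{6863}{10}\right) \left(-9\right) \left(-49\right) = \frac{61767}{10} \left(-49\right) = - \frac{3026583}{10}$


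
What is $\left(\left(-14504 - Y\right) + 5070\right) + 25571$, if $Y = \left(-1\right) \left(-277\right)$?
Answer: $15860$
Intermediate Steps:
$Y = 277$
$\left(\left(-14504 - Y\right) + 5070\right) + 25571 = \left(\left(-14504 - 277\right) + 5070\right) + 25571 = \left(-14781 + 5070\right) + 25571 = -9711 + 25571 = 15860$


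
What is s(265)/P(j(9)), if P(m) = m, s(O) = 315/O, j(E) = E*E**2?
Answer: 7/4293 ≈ 0.0016306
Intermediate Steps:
j(E) = E**3
s(265)/P(j(9)) = (315/265)/(9**3) = (315*(1/265))/729 = (63/53)*(1/729) = 7/4293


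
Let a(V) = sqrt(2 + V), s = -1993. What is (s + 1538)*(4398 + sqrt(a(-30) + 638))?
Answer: -2001090 - 455*sqrt(638 + 2*I*sqrt(7)) ≈ -2.0126e+6 - 47.659*I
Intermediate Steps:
(s + 1538)*(4398 + sqrt(a(-30) + 638)) = (-1993 + 1538)*(4398 + sqrt(sqrt(2 - 30) + 638)) = -455*(4398 + sqrt(sqrt(-28) + 638)) = -455*(4398 + sqrt(2*I*sqrt(7) + 638)) = -455*(4398 + sqrt(638 + 2*I*sqrt(7))) = -2001090 - 455*sqrt(638 + 2*I*sqrt(7))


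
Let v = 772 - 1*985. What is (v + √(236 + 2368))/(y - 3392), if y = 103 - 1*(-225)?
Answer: 213/3064 - √651/1532 ≈ 0.052862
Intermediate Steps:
y = 328 (y = 103 + 225 = 328)
v = -213 (v = 772 - 985 = -213)
(v + √(236 + 2368))/(y - 3392) = (-213 + √(236 + 2368))/(328 - 3392) = (-213 + √2604)/(-3064) = (-213 + 2*√651)*(-1/3064) = 213/3064 - √651/1532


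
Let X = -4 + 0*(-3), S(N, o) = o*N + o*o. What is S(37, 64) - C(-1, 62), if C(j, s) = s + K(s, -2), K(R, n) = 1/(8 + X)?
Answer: 25607/4 ≈ 6401.8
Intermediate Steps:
S(N, o) = o² + N*o (S(N, o) = N*o + o² = o² + N*o)
X = -4 (X = -4 + 0 = -4)
K(R, n) = ¼ (K(R, n) = 1/(8 - 4) = 1/4 = ¼)
C(j, s) = ¼ + s (C(j, s) = s + ¼ = ¼ + s)
S(37, 64) - C(-1, 62) = 64*(37 + 64) - (¼ + 62) = 64*101 - 1*249/4 = 6464 - 249/4 = 25607/4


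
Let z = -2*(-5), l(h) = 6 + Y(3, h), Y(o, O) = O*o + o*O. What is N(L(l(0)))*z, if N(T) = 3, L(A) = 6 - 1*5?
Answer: 30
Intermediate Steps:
Y(o, O) = 2*O*o (Y(o, O) = O*o + O*o = 2*O*o)
l(h) = 6 + 6*h (l(h) = 6 + 2*h*3 = 6 + 6*h)
L(A) = 1 (L(A) = 6 - 5 = 1)
z = 10
N(L(l(0)))*z = 3*10 = 30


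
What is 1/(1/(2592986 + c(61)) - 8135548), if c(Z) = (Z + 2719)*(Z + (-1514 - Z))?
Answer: -1615934/13146508621833 ≈ -1.2292e-7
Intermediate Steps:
c(Z) = -4116566 - 1514*Z (c(Z) = (2719 + Z)*(-1514) = -4116566 - 1514*Z)
1/(1/(2592986 + c(61)) - 8135548) = 1/(1/(2592986 + (-4116566 - 1514*61)) - 8135548) = 1/(1/(2592986 + (-4116566 - 92354)) - 8135548) = 1/(1/(2592986 - 4208920) - 8135548) = 1/(1/(-1615934) - 8135548) = 1/(-1/1615934 - 8135548) = 1/(-13146508621833/1615934) = -1615934/13146508621833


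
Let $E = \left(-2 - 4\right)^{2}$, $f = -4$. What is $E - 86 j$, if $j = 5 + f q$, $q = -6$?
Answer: $-2458$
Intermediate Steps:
$j = 29$ ($j = 5 - -24 = 5 + 24 = 29$)
$E = 36$ ($E = \left(-6\right)^{2} = 36$)
$E - 86 j = 36 - 2494 = -2458$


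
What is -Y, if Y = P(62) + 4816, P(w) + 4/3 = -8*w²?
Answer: 77812/3 ≈ 25937.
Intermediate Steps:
P(w) = -4/3 - 8*w²
Y = -77812/3 (Y = (-4/3 - 8*62²) + 4816 = (-4/3 - 8*3844) + 4816 = (-4/3 - 30752) + 4816 = -92260/3 + 4816 = -77812/3 ≈ -25937.)
-Y = -1*(-77812/3) = 77812/3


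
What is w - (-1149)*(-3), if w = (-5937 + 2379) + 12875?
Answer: 5870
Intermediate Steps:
w = 9317 (w = -3558 + 12875 = 9317)
w - (-1149)*(-3) = 9317 - (-1149)*(-3) = 9317 - 1*3447 = 9317 - 3447 = 5870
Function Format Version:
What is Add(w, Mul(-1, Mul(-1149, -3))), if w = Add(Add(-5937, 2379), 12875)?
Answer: 5870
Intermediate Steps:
w = 9317 (w = Add(-3558, 12875) = 9317)
Add(w, Mul(-1, Mul(-1149, -3))) = Add(9317, Mul(-1, Mul(-1149, -3))) = Add(9317, Mul(-1, 3447)) = Add(9317, -3447) = 5870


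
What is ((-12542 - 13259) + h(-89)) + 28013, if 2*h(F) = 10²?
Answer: 2262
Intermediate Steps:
h(F) = 50 (h(F) = (½)*10² = (½)*100 = 50)
((-12542 - 13259) + h(-89)) + 28013 = ((-12542 - 13259) + 50) + 28013 = (-25801 + 50) + 28013 = -25751 + 28013 = 2262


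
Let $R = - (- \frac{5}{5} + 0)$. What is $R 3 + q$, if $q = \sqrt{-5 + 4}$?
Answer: $3 + i \approx 3.0 + 1.0 i$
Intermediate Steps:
$R = 1$ ($R = - (\left(-5\right) \frac{1}{5} + 0) = - (-1 + 0) = \left(-1\right) \left(-1\right) = 1$)
$q = i$ ($q = \sqrt{-1} = i \approx 1.0 i$)
$R 3 + q = 1 \cdot 3 + i = 3 + i$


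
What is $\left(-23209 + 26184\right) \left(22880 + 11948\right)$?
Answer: $103613300$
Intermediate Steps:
$\left(-23209 + 26184\right) \left(22880 + 11948\right) = 2975 \cdot 34828 = 103613300$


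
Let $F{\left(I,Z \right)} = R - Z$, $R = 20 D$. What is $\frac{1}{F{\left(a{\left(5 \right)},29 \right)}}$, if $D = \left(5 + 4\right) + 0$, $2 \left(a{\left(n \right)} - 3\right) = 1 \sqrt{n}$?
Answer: $\frac{1}{151} \approx 0.0066225$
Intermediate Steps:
$a{\left(n \right)} = 3 + \frac{\sqrt{n}}{2}$ ($a{\left(n \right)} = 3 + \frac{1 \sqrt{n}}{2} = 3 + \frac{\sqrt{n}}{2}$)
$D = 9$ ($D = 9 + 0 = 9$)
$R = 180$ ($R = 20 \cdot 9 = 180$)
$F{\left(I,Z \right)} = 180 - Z$
$\frac{1}{F{\left(a{\left(5 \right)},29 \right)}} = \frac{1}{180 - 29} = \frac{1}{151}$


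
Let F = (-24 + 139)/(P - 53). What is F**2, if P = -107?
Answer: 529/1024 ≈ 0.51660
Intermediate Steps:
F = -23/32 (F = (-24 + 139)/(-107 - 53) = 115/(-160) = 115*(-1/160) = -23/32 ≈ -0.71875)
F**2 = (-23/32)**2 = 529/1024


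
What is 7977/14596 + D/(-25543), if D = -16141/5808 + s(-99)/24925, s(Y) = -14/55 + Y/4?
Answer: 10106386462757/18488585346000 ≈ 0.54663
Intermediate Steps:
s(Y) = -14/55 + Y/4 (s(Y) = -14*1/55 + Y*(¼) = -14/55 + Y/4)
D = -2012298257/723822000 (D = -16141/5808 + (-14/55 + (¼)*(-99))/24925 = -16141*1/5808 + (-14/55 - 99/4)*(1/24925) = -16141/5808 - 5501/220*1/24925 = -16141/5808 - 5501/5483500 = -2012298257/723822000 ≈ -2.7801)
7977/14596 + D/(-25543) = 7977/14596 - 2012298257/723822000/(-25543) = 7977*(1/14596) - 2012298257/723822000*(-1/25543) = 7977/14596 + 2012298257/18488585346000 = 10106386462757/18488585346000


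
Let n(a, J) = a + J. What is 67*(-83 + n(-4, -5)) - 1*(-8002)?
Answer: 1838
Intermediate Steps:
n(a, J) = J + a
67*(-83 + n(-4, -5)) - 1*(-8002) = 67*(-83 + (-5 - 4)) - 1*(-8002) = 67*(-83 - 9) + 8002 = 67*(-92) + 8002 = -6164 + 8002 = 1838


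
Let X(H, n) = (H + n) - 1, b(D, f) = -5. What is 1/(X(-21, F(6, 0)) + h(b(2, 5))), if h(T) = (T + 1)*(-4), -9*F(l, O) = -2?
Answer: -9/52 ≈ -0.17308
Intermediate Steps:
F(l, O) = 2/9 (F(l, O) = -1/9*(-2) = 2/9)
h(T) = -4 - 4*T (h(T) = (1 + T)*(-4) = -4 - 4*T)
X(H, n) = -1 + H + n
1/(X(-21, F(6, 0)) + h(b(2, 5))) = 1/((-1 - 21 + 2/9) + (-4 - 4*(-5))) = 1/(-196/9 + (-4 + 20)) = 1/(-196/9 + 16) = 1/(-52/9) = -9/52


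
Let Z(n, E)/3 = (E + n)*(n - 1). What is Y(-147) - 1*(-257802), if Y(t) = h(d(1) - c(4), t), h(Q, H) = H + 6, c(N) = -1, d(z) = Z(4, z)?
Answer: 257661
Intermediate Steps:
Z(n, E) = 3*(-1 + n)*(E + n) (Z(n, E) = 3*((E + n)*(n - 1)) = 3*((E + n)*(-1 + n)) = 3*((-1 + n)*(E + n)) = 3*(-1 + n)*(E + n))
d(z) = 36 + 9*z (d(z) = -3*z - 3*4 + 3*4² + 3*z*4 = -3*z - 12 + 3*16 + 12*z = -3*z - 12 + 48 + 12*z = 36 + 9*z)
h(Q, H) = 6 + H
Y(t) = 6 + t
Y(-147) - 1*(-257802) = (6 - 147) - 1*(-257802) = -141 + 257802 = 257661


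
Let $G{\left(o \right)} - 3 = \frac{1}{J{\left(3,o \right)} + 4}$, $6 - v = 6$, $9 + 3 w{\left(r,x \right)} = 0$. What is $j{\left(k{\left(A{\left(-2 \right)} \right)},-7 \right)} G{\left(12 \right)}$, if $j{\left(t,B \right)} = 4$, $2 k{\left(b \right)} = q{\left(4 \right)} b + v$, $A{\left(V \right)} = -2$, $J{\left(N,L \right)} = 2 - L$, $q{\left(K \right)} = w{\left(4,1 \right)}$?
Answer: $\frac{34}{3} \approx 11.333$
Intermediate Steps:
$w{\left(r,x \right)} = -3$ ($w{\left(r,x \right)} = -3 + \frac{1}{3} \cdot 0 = -3 + 0 = -3$)
$v = 0$ ($v = 6 - 6 = 0$)
$q{\left(K \right)} = -3$
$k{\left(b \right)} = - \frac{3 b}{2}$ ($k{\left(b \right)} = \frac{- 3 b + 0}{2} = \frac{\left(-3\right) b}{2} = - \frac{3 b}{2}$)
$G{\left(o \right)} = 3 + \frac{1}{6 - o}$ ($G{\left(o \right)} = 3 + \frac{1}{\left(2 - o\right) + 4} = 3 + \frac{1}{6 - o}$)
$j{\left(k{\left(A{\left(-2 \right)} \right)},-7 \right)} G{\left(12 \right)} = 4 \frac{-19 + 3 \cdot 12}{-6 + 12} = 4 \frac{-19 + 36}{6} = 4 \cdot \frac{1}{6} \cdot 17 = 4 \cdot \frac{17}{6} = \frac{34}{3}$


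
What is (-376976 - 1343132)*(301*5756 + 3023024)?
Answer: -8180111202640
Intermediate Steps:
(-376976 - 1343132)*(301*5756 + 3023024) = -1720108*(1732556 + 3023024) = -1720108*4755580 = -8180111202640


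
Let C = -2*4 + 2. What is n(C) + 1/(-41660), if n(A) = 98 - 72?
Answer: 1083159/41660 ≈ 26.000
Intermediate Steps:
C = -6 (C = -8 + 2 = -6)
n(A) = 26
n(C) + 1/(-41660) = 26 + 1/(-41660) = 26 - 1/41660 = 1083159/41660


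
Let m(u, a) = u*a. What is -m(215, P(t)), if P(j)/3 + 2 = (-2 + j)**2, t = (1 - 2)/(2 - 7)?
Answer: -3999/5 ≈ -799.80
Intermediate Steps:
t = 1/5 (t = -1/(-5) = -1*(-1/5) = 1/5 ≈ 0.20000)
P(j) = -6 + 3*(-2 + j)**2
m(u, a) = a*u
-m(215, P(t)) = -(-6 + 3*(-2 + 1/5)**2)*215 = -(-6 + 3*(-9/5)**2)*215 = -(-6 + 3*(81/25))*215 = -(-6 + 243/25)*215 = -93*215/25 = -1*3999/5 = -3999/5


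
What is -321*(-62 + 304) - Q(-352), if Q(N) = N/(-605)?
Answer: -4272542/55 ≈ -77683.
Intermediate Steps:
Q(N) = -N/605 (Q(N) = N*(-1/605) = -N/605)
-321*(-62 + 304) - Q(-352) = -321*(-62 + 304) - (-1)*(-352)/605 = -321*242 - 1*32/55 = -77682 - 32/55 = -4272542/55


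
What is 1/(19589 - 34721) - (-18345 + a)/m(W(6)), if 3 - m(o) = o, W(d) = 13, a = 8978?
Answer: -70870727/75660 ≈ -936.70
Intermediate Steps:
m(o) = 3 - o
1/(19589 - 34721) - (-18345 + a)/m(W(6)) = 1/(19589 - 34721) - (-18345 + 8978)/(3 - 1*13) = 1/(-15132) - (-9367)/(3 - 13) = -1/15132 - (-9367)/(-10) = -1/15132 - (-9367)*(-1)/10 = -1/15132 - 1*9367/10 = -1/15132 - 9367/10 = -70870727/75660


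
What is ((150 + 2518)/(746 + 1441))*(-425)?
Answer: -1133900/2187 ≈ -518.47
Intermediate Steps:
((150 + 2518)/(746 + 1441))*(-425) = (2668/2187)*(-425) = -1133900/2187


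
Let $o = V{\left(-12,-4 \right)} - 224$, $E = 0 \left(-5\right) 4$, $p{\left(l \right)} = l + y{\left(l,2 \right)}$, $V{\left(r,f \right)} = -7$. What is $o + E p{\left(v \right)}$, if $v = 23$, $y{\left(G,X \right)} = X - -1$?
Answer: $-231$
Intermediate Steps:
$y{\left(G,X \right)} = 1 + X$ ($y{\left(G,X \right)} = X + 1 = 1 + X$)
$p{\left(l \right)} = 3 + l$ ($p{\left(l \right)} = l + \left(1 + 2\right) = l + 3 = 3 + l$)
$E = 0$ ($E = 0 \cdot 4 = 0$)
$o = -231$ ($o = -7 - 224 = -231$)
$o + E p{\left(v \right)} = -231 + 0 \left(3 + 23\right) = -231 + 0 \cdot 26 = -231 + 0 = -231$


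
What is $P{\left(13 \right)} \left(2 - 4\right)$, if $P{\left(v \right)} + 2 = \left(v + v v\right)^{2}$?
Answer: $-66244$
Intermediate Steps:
$P{\left(v \right)} = -2 + \left(v + v^{2}\right)^{2}$ ($P{\left(v \right)} = -2 + \left(v + v v\right)^{2} = -2 + \left(v + v^{2}\right)^{2}$)
$P{\left(13 \right)} \left(2 - 4\right) = \left(-2 + 13^{2} \left(1 + 13\right)^{2}\right) \left(2 - 4\right) = \left(-2 + 169 \cdot 14^{2}\right) \left(-2\right) = \left(-2 + 169 \cdot 196\right) \left(-2\right) = \left(-2 + 33124\right) \left(-2\right) = 33122 \left(-2\right) = -66244$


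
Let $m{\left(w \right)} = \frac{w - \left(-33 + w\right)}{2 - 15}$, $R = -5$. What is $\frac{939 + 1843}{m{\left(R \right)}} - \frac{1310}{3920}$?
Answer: $- \frac{14181395}{12936} \approx -1096.3$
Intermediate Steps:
$m{\left(w \right)} = - \frac{33}{13}$ ($m{\left(w \right)} = \frac{33}{-13} = 33 \left(- \frac{1}{13}\right) = - \frac{33}{13}$)
$\frac{939 + 1843}{m{\left(R \right)}} - \frac{1310}{3920} = \frac{939 + 1843}{- \frac{33}{13}} - \frac{1310}{3920} = 2782 \left(- \frac{13}{33}\right) - \frac{131}{392} = - \frac{36166}{33} - \frac{131}{392} = - \frac{14181395}{12936}$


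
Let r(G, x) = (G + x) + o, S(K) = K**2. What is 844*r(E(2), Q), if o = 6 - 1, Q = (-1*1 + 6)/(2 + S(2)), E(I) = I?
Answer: 19834/3 ≈ 6611.3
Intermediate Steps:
Q = 5/6 (Q = (-1*1 + 6)/(2 + 2**2) = (-1 + 6)/(2 + 4) = 5/6 ≈ 0.83333)
o = 5
r(G, x) = 5 + G + x (r(G, x) = (G + x) + 5 = 5 + G + x)
844*r(E(2), Q) = 844*(5 + 2 + 5/6) = 844*(47/6) = 19834/3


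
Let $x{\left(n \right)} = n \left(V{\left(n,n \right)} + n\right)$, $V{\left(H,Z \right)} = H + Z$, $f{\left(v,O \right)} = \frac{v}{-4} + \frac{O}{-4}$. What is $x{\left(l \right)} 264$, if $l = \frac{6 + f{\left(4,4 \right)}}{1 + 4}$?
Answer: $\frac{12672}{25} \approx 506.88$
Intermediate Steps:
$f{\left(v,O \right)} = - \frac{O}{4} - \frac{v}{4}$ ($f{\left(v,O \right)} = v \left(- \frac{1}{4}\right) + O \left(- \frac{1}{4}\right) = - \frac{v}{4} - \frac{O}{4} = - \frac{O}{4} - \frac{v}{4}$)
$l = \frac{4}{5}$ ($l = \frac{6 - 2}{1 + 4} = \frac{6 - 2}{5} = \left(6 - 2\right) \frac{1}{5} = 4 \cdot \frac{1}{5} = \frac{4}{5} \approx 0.8$)
$x{\left(n \right)} = 3 n^{2}$ ($x{\left(n \right)} = n \left(\left(n + n\right) + n\right) = n \left(2 n + n\right) = n 3 n = 3 n^{2}$)
$x{\left(l \right)} 264 = 3 \left(\frac{4}{5}\right)^{2} \cdot 264 = 3 \cdot \frac{16}{25} \cdot 264 = \frac{48}{25} \cdot 264 = \frac{12672}{25}$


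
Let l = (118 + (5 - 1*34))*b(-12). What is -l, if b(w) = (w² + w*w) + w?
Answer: -24564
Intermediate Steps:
b(w) = w + 2*w² (b(w) = (w² + w²) + w = 2*w² + w = w + 2*w²)
l = 24564 (l = (118 + (5 - 1*34))*(-12*(1 + 2*(-12))) = (118 + (5 - 34))*(-12*(1 - 24)) = (118 - 29)*(-12*(-23)) = 89*276 = 24564)
-l = -1*24564 = -24564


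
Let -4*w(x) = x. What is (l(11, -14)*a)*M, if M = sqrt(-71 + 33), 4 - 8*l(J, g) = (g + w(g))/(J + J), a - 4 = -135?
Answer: -25807*I*sqrt(38)/352 ≈ -451.95*I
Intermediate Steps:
a = -131 (a = 4 - 135 = -131)
w(x) = -x/4
l(J, g) = 1/2 - 3*g/(64*J) (l(J, g) = 1/2 - (g - g/4)/(8*(J + J)) = 1/2 - 3*g/4/(8*(2*J)) = 1/2 - 3*g/4*1/(2*J)/8 = 1/2 - 3*g/(64*J))
M = I*sqrt(38) (M = sqrt(-38) = I*sqrt(38) ≈ 6.1644*I)
(l(11, -14)*a)*M = (((1/64)*(-3*(-14) + 32*11)/11)*(-131))*(I*sqrt(38)) = (((1/64)*(1/11)*(42 + 352))*(-131))*(I*sqrt(38)) = (((1/64)*(1/11)*394)*(-131))*(I*sqrt(38)) = ((197/352)*(-131))*(I*sqrt(38)) = -25807*I*sqrt(38)/352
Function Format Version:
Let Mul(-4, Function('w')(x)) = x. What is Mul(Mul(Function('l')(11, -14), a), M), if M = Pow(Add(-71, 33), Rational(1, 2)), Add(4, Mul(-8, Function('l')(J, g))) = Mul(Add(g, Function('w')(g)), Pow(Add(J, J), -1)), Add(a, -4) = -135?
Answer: Mul(Rational(-25807, 352), I, Pow(38, Rational(1, 2))) ≈ Mul(-451.95, I)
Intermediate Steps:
a = -131 (a = Add(4, -135) = -131)
Function('w')(x) = Mul(Rational(-1, 4), x)
Function('l')(J, g) = Add(Rational(1, 2), Mul(Rational(-3, 64), g, Pow(J, -1))) (Function('l')(J, g) = Add(Rational(1, 2), Mul(Rational(-1, 8), Mul(Add(g, Mul(Rational(-1, 4), g)), Pow(Add(J, J), -1)))) = Add(Rational(1, 2), Mul(Rational(-1, 8), Mul(Mul(Rational(3, 4), g), Pow(Mul(2, J), -1)))) = Add(Rational(1, 2), Mul(Rational(-1, 8), Mul(Mul(Rational(3, 4), g), Mul(Rational(1, 2), Pow(J, -1))))) = Add(Rational(1, 2), Mul(Rational(-1, 8), Mul(Rational(3, 8), g, Pow(J, -1)))) = Add(Rational(1, 2), Mul(Rational(-3, 64), g, Pow(J, -1))))
M = Mul(I, Pow(38, Rational(1, 2))) (M = Pow(-38, Rational(1, 2)) = Mul(I, Pow(38, Rational(1, 2))) ≈ Mul(6.1644, I))
Mul(Mul(Function('l')(11, -14), a), M) = Mul(Mul(Mul(Rational(1, 64), Pow(11, -1), Add(Mul(-3, -14), Mul(32, 11))), -131), Mul(I, Pow(38, Rational(1, 2)))) = Mul(Mul(Mul(Rational(1, 64), Rational(1, 11), Add(42, 352)), -131), Mul(I, Pow(38, Rational(1, 2)))) = Mul(Mul(Mul(Rational(1, 64), Rational(1, 11), 394), -131), Mul(I, Pow(38, Rational(1, 2)))) = Mul(Mul(Rational(197, 352), -131), Mul(I, Pow(38, Rational(1, 2)))) = Mul(Rational(-25807, 352), Mul(I, Pow(38, Rational(1, 2)))) = Mul(Rational(-25807, 352), I, Pow(38, Rational(1, 2)))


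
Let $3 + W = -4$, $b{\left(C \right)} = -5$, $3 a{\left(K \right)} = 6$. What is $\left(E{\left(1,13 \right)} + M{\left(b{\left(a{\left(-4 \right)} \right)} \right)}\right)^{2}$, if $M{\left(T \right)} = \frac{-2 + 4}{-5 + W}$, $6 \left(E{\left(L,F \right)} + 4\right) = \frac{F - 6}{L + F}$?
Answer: $\frac{2401}{144} \approx 16.674$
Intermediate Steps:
$a{\left(K \right)} = 2$ ($a{\left(K \right)} = \frac{1}{3} \cdot 6 = 2$)
$E{\left(L,F \right)} = -4 + \frac{-6 + F}{6 \left(F + L\right)}$ ($E{\left(L,F \right)} = -4 + \frac{\left(F - 6\right) \frac{1}{L + F}}{6} = -4 + \frac{\left(-6 + F\right) \frac{1}{F + L}}{6} = -4 + \frac{\frac{1}{F + L} \left(-6 + F\right)}{6} = -4 + \frac{-6 + F}{6 \left(F + L\right)}$)
$W = -7$ ($W = -3 - 4 = -7$)
$M{\left(T \right)} = - \frac{1}{6}$ ($M{\left(T \right)} = \frac{-2 + 4}{-5 - 7} = \frac{2}{-12} = 2 \left(- \frac{1}{12}\right) = - \frac{1}{6}$)
$\left(E{\left(1,13 \right)} + M{\left(b{\left(a{\left(-4 \right)} \right)} \right)}\right)^{2} = \left(\frac{-1 - 4 - \frac{299}{6}}{13 + 1} - \frac{1}{6}\right)^{2} = \left(\frac{-1 - 4 - \frac{299}{6}}{14} - \frac{1}{6}\right)^{2} = \left(\frac{1}{14} \left(- \frac{329}{6}\right) - \frac{1}{6}\right)^{2} = \left(- \frac{47}{12} - \frac{1}{6}\right)^{2} = \left(- \frac{49}{12}\right)^{2} = \frac{2401}{144}$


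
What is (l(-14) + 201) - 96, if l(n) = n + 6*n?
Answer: 7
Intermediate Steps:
l(n) = 7*n
(l(-14) + 201) - 96 = (7*(-14) + 201) - 96 = (-98 + 201) - 96 = 103 - 96 = 7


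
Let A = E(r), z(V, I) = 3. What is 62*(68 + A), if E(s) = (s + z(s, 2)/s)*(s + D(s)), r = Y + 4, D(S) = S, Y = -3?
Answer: 4712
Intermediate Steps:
r = 1 (r = -3 + 4 = 1)
E(s) = 2*s*(s + 3/s) (E(s) = (s + 3/s)*(s + s) = (s + 3/s)*(2*s) = 2*s*(s + 3/s))
A = 8 (A = 6 + 2*1**2 = 6 + 2*1 = 6 + 2 = 8)
62*(68 + A) = 62*(68 + 8) = 62*76 = 4712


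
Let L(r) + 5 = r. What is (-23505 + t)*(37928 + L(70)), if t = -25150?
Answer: -1848549415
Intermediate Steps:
L(r) = -5 + r
(-23505 + t)*(37928 + L(70)) = (-23505 - 25150)*(37928 + (-5 + 70)) = -48655*(37928 + 65) = -48655*37993 = -1848549415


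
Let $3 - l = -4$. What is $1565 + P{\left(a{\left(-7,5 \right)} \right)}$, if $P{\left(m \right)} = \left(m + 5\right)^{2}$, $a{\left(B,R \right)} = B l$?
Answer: $3501$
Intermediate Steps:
$l = 7$ ($l = 3 - -4 = 3 + 4 = 7$)
$a{\left(B,R \right)} = 7 B$ ($a{\left(B,R \right)} = B 7 = 7 B$)
$P{\left(m \right)} = \left(5 + m\right)^{2}$
$1565 + P{\left(a{\left(-7,5 \right)} \right)} = 1565 + \left(5 + 7 \left(-7\right)\right)^{2} = 1565 + \left(5 - 49\right)^{2} = 1565 + \left(-44\right)^{2} = 1565 + 1936 = 3501$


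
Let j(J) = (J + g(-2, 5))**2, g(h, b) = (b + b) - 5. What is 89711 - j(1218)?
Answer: -1406018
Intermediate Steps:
g(h, b) = -5 + 2*b (g(h, b) = 2*b - 5 = -5 + 2*b)
j(J) = (5 + J)**2 (j(J) = (J + (-5 + 2*5))**2 = (J + (-5 + 10))**2 = (J + 5)**2 = (5 + J)**2)
89711 - j(1218) = 89711 - (5 + 1218)**2 = 89711 - 1*1223**2 = 89711 - 1*1495729 = 89711 - 1495729 = -1406018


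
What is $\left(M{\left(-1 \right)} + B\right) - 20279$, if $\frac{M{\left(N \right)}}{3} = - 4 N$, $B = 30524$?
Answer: $10257$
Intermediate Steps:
$M{\left(N \right)} = - 12 N$ ($M{\left(N \right)} = 3 \left(- 4 N\right) = - 12 N$)
$\left(M{\left(-1 \right)} + B\right) - 20279 = \left(\left(-12\right) \left(-1\right) + 30524\right) - 20279 = \left(12 + 30524\right) - 20279 = 30536 - 20279 = 10257$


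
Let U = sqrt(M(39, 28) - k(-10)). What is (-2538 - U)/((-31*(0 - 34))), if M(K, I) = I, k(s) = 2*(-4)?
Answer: -1272/527 ≈ -2.4137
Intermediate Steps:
k(s) = -8
U = 6 (U = sqrt(28 - 1*(-8)) = sqrt(28 + 8) = sqrt(36) = 6)
(-2538 - U)/((-31*(0 - 34))) = (-2538 - 1*6)/((-31*(0 - 34))) = (-2538 - 6)/((-31*(-34))) = -2544/1054 = -2544*1/1054 = -1272/527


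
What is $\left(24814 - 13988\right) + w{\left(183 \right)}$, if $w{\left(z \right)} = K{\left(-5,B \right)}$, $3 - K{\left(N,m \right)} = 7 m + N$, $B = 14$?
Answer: $10736$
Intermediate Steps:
$K{\left(N,m \right)} = 3 - N - 7 m$ ($K{\left(N,m \right)} = 3 - \left(7 m + N\right) = 3 - \left(N + 7 m\right) = 3 - N - 7 m$)
$w{\left(z \right)} = -90$ ($w{\left(z \right)} = 3 - -5 - 98 = 3 + 5 - 98 = -90$)
$\left(24814 - 13988\right) + w{\left(183 \right)} = \left(24814 - 13988\right) - 90 = 10826 - 90 = 10736$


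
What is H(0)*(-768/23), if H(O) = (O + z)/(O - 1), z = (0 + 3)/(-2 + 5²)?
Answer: 2304/529 ≈ 4.3554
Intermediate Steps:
z = 3/23 (z = 3/(-2 + 25) = 3/23 ≈ 0.13043)
H(O) = (3/23 + O)/(-1 + O) (H(O) = (O + 3/23)/(O - 1) = (3/23 + O)/(-1 + O))
H(0)*(-768/23) = ((3/23 + 0)/(-1 + 0))*(-768/23) = ((3/23)/(-1))*(-768*1/23) = -1*3/23*(-768/23) = -3/23*(-768/23) = 2304/529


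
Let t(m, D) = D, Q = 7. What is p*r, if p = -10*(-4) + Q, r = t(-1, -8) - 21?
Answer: -1363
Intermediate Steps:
r = -29 (r = -8 - 21 = -29)
p = 47 (p = -10*(-4) + 7 = 40 + 7 = 47)
p*r = 47*(-29) = -1363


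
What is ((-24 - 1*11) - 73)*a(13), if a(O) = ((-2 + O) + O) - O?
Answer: -1188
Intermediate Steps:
a(O) = -2 + O (a(O) = (-2 + 2*O) - O = -2 + O)
((-24 - 1*11) - 73)*a(13) = ((-24 - 1*11) - 73)*(-2 + 13) = ((-24 - 11) - 73)*11 = (-35 - 73)*11 = -108*11 = -1188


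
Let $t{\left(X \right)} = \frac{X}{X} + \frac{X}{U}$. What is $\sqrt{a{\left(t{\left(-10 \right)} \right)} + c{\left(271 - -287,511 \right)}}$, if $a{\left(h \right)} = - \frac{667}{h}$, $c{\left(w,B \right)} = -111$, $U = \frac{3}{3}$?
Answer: $\frac{2 i \sqrt{83}}{3} \approx 6.0736 i$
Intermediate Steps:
$U = 1$ ($U = 3 \cdot \frac{1}{3} = 1$)
$t{\left(X \right)} = 1 + X$ ($t{\left(X \right)} = \frac{X}{X} + \frac{X}{1} = 1 + X 1 = 1 + X$)
$\sqrt{a{\left(t{\left(-10 \right)} \right)} + c{\left(271 - -287,511 \right)}} = \sqrt{- \frac{667}{1 - 10} - 111} = \sqrt{- \frac{667}{-9} - 111} = \sqrt{\left(-667\right) \left(- \frac{1}{9}\right) - 111} = \sqrt{\frac{667}{9} - 111} = \sqrt{- \frac{332}{9}} = \frac{2 i \sqrt{83}}{3}$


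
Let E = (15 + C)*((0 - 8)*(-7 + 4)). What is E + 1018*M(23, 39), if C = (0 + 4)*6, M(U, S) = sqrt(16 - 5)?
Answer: 936 + 1018*sqrt(11) ≈ 4312.3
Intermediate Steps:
M(U, S) = sqrt(11)
C = 24 (C = 4*6 = 24)
E = 936 (E = (15 + 24)*((0 - 8)*(-7 + 4)) = 39*(-8*(-3)) = 39*24 = 936)
E + 1018*M(23, 39) = 936 + 1018*sqrt(11)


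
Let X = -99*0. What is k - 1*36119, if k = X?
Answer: -36119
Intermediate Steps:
X = 0
k = 0
k - 1*36119 = 0 - 1*36119 = 0 - 36119 = -36119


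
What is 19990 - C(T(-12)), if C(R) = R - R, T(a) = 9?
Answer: 19990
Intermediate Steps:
C(R) = 0
19990 - C(T(-12)) = 19990 - 1*0 = 19990 + 0 = 19990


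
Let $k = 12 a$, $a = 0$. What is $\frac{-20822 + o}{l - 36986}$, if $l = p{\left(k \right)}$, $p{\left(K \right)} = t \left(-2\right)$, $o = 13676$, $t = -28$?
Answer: $\frac{1191}{6155} \approx 0.1935$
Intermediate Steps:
$k = 0$ ($k = 12 \cdot 0 = 0$)
$p{\left(K \right)} = 56$ ($p{\left(K \right)} = \left(-28\right) \left(-2\right) = 56$)
$l = 56$
$\frac{-20822 + o}{l - 36986} = \frac{-20822 + 13676}{56 - 36986} = - \frac{7146}{-36930} = \left(-7146\right) \left(- \frac{1}{36930}\right) = \frac{1191}{6155}$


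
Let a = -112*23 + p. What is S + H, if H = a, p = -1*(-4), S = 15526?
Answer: 12954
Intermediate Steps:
p = 4
a = -2572 (a = -112*23 + 4 = -2576 + 4 = -2572)
H = -2572
S + H = 15526 - 2572 = 12954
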